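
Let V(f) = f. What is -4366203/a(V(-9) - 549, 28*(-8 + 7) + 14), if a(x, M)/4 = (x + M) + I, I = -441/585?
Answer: 283803195/148916 ≈ 1905.8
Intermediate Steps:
I = -49/65 (I = -441*1/585 = -49/65 ≈ -0.75385)
a(x, M) = -196/65 + 4*M + 4*x (a(x, M) = 4*((x + M) - 49/65) = 4*((M + x) - 49/65) = 4*(-49/65 + M + x) = -196/65 + 4*M + 4*x)
-4366203/a(V(-9) - 549, 28*(-8 + 7) + 14) = -4366203/(-196/65 + 4*(28*(-8 + 7) + 14) + 4*(-9 - 549)) = -4366203/(-196/65 + 4*(28*(-1) + 14) + 4*(-558)) = -4366203/(-196/65 + 4*(-28 + 14) - 2232) = -4366203/(-196/65 + 4*(-14) - 2232) = -4366203/(-196/65 - 56 - 2232) = -4366203/(-148916/65) = -4366203*(-65/148916) = 283803195/148916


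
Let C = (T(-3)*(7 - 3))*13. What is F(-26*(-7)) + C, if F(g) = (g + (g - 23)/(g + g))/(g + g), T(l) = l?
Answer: -20602969/132496 ≈ -155.50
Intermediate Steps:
F(g) = (g + (-23 + g)/(2*g))/(2*g) (F(g) = (g + (-23 + g)/((2*g)))/((2*g)) = (g + (-23 + g)*(1/(2*g)))*(1/(2*g)) = (g + (-23 + g)/(2*g))*(1/(2*g)) = (g + (-23 + g)/(2*g))/(2*g))
C = -156 (C = -3*(7 - 3)*13 = -3*4*13 = -12*13 = -156)
F(-26*(-7)) + C = (-23 - 26*(-7) + 2*(-26*(-7))**2)/(4*(-26*(-7))**2) - 156 = (1/4)*(-23 + 182 + 2*182**2)/182**2 - 156 = (1/4)*(1/33124)*(-23 + 182 + 2*33124) - 156 = (1/4)*(1/33124)*(-23 + 182 + 66248) - 156 = (1/4)*(1/33124)*66407 - 156 = 66407/132496 - 156 = -20602969/132496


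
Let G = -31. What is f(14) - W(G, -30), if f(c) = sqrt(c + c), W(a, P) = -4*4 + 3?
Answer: 13 + 2*sqrt(7) ≈ 18.292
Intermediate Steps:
W(a, P) = -13 (W(a, P) = -16 + 3 = -13)
f(c) = sqrt(2)*sqrt(c) (f(c) = sqrt(2*c) = sqrt(2)*sqrt(c))
f(14) - W(G, -30) = sqrt(2)*sqrt(14) - 1*(-13) = 2*sqrt(7) + 13 = 13 + 2*sqrt(7)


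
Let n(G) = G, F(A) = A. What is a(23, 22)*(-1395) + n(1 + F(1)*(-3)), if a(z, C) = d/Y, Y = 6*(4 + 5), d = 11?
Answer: -1717/6 ≈ -286.17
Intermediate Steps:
Y = 54 (Y = 6*9 = 54)
a(z, C) = 11/54
a(23, 22)*(-1395) + n(1 + F(1)*(-3)) = (11/54)*(-1395) + (1 + 1*(-3)) = -1705/6 + (1 - 3) = -1705/6 - 2 = -1717/6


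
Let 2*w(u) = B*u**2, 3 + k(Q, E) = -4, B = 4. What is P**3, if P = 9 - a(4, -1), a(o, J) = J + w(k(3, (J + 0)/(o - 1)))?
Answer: -681472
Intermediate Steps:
k(Q, E) = -7 (k(Q, E) = -3 - 4 = -7)
w(u) = 2*u**2 (w(u) = (4*u**2)/2 = 2*u**2)
a(o, J) = 98 + J (a(o, J) = J + 2*(-7)**2 = J + 2*49 = J + 98 = 98 + J)
P = -88 (P = 9 - (98 - 1) = 9 - 1*97 = 9 - 97 = -88)
P**3 = (-88)**3 = -681472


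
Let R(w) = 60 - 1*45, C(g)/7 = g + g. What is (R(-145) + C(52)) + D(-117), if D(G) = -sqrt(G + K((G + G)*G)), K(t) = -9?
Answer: 743 - 3*I*sqrt(14) ≈ 743.0 - 11.225*I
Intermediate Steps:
C(g) = 14*g (C(g) = 7*(g + g) = 7*(2*g) = 14*g)
D(G) = -sqrt(-9 + G) (D(G) = -sqrt(G - 9) = -sqrt(-9 + G))
R(w) = 15 (R(w) = 60 - 45 = 15)
(R(-145) + C(52)) + D(-117) = (15 + 14*52) - sqrt(-9 - 117) = (15 + 728) - sqrt(-126) = 743 - 3*I*sqrt(14)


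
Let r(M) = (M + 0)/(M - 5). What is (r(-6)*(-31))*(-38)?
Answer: 7068/11 ≈ 642.54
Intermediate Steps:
r(M) = M/(-5 + M)
(r(-6)*(-31))*(-38) = (-6/(-5 - 6)*(-31))*(-38) = (-6/(-11)*(-31))*(-38) = (-6*(-1/11)*(-31))*(-38) = ((6/11)*(-31))*(-38) = -186/11*(-38) = 7068/11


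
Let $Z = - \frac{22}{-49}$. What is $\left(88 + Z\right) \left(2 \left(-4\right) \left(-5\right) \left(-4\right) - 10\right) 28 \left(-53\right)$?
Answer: $\frac{156197360}{7} \approx 2.2314 \cdot 10^{7}$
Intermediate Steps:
$Z = \frac{22}{49}$ ($Z = \left(-22\right) \left(- \frac{1}{49}\right) = \frac{22}{49} \approx 0.44898$)
$\left(88 + Z\right) \left(2 \left(-4\right) \left(-5\right) \left(-4\right) - 10\right) 28 \left(-53\right) = \left(88 + \frac{22}{49}\right) \left(2 \left(-4\right) \left(-5\right) \left(-4\right) - 10\right) 28 \left(-53\right) = \frac{4334 \left(\left(-8\right) \left(-5\right) \left(-4\right) - 10\right)}{49} \cdot 28 \left(-53\right) = \frac{4334 \left(40 \left(-4\right) - 10\right)}{49} \cdot 28 \left(-53\right) = \frac{4334 \left(-160 - 10\right)}{49} \cdot 28 \left(-53\right) = \frac{4334}{49} \left(-170\right) 28 \left(-53\right) = \left(- \frac{736780}{49}\right) 28 \left(-53\right) = \left(- \frac{2947120}{7}\right) \left(-53\right) = \frac{156197360}{7}$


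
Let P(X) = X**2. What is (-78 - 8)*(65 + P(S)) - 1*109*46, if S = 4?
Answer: -11980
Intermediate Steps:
(-78 - 8)*(65 + P(S)) - 1*109*46 = (-78 - 8)*(65 + 4**2) - 1*109*46 = -86*(65 + 16) - 109*46 = -86*81 - 5014 = -6966 - 5014 = -11980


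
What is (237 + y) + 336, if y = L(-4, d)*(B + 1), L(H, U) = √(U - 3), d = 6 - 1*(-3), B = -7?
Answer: 573 - 6*√6 ≈ 558.30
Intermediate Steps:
d = 9 (d = 6 + 3 = 9)
L(H, U) = √(-3 + U)
y = -6*√6 (y = √(-3 + 9)*(-7 + 1) = √6*(-6) = -6*√6 ≈ -14.697)
(237 + y) + 336 = (237 - 6*√6) + 336 = 573 - 6*√6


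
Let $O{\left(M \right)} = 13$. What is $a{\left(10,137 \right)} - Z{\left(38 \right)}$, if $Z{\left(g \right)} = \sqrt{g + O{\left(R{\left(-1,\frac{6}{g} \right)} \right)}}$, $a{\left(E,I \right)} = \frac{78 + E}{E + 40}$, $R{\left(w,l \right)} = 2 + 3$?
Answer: $\frac{44}{25} - \sqrt{51} \approx -5.3814$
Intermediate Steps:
$R{\left(w,l \right)} = 5$
$a{\left(E,I \right)} = \frac{78 + E}{40 + E}$
$Z{\left(g \right)} = \sqrt{13 + g}$ ($Z{\left(g \right)} = \sqrt{g + 13} = \sqrt{13 + g}$)
$a{\left(10,137 \right)} - Z{\left(38 \right)} = \frac{78 + 10}{40 + 10} - \sqrt{13 + 38} = \frac{1}{50} \cdot 88 - \sqrt{51} = \frac{44}{25} - \sqrt{51}$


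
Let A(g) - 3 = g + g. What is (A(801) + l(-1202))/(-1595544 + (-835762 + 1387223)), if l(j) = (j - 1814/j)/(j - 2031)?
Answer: -3119289460/2028687723739 ≈ -0.0015376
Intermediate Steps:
A(g) = 3 + 2*g (A(g) = 3 + (g + g) = 3 + 2*g)
l(j) = (j - 1814/j)/(-2031 + j)
(A(801) + l(-1202))/(-1595544 + (-835762 + 1387223)) = ((3 + 2*801) + (-1814 + (-1202)²)/((-1202)*(-2031 - 1202)))/(-1595544 + (-835762 + 1387223)) = ((3 + 1602) - 1/1202*(-1814 + 1444804)/(-3233))/(-1595544 + 551461) = (1605 - 1/1202*(-1/3233)*1442990)/(-1044083) = (1605 + 721495/1943033)*(-1/1044083) = (3119289460/1943033)*(-1/1044083) = -3119289460/2028687723739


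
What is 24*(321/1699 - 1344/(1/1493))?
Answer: -81820787688/1699 ≈ -4.8158e+7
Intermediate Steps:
24*(321/1699 - 1344/(1/1493)) = 24*(321*(1/1699) - 1344/1/1493) = 24*(321/1699 - 1344*1493) = 24*(321/1699 - 2006592) = 24*(-3409199487/1699) = -81820787688/1699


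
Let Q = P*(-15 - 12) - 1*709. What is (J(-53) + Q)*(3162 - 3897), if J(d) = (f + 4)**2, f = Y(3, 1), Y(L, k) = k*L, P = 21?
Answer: 901845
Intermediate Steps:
Y(L, k) = L*k
Q = -1276 (Q = 21*(-15 - 12) - 1*709 = 21*(-27) - 709 = -567 - 709 = -1276)
f = 3 (f = 3*1 = 3)
J(d) = 49 (J(d) = (3 + 4)**2 = 7**2 = 49)
(J(-53) + Q)*(3162 - 3897) = (49 - 1276)*(3162 - 3897) = -1227*(-735) = 901845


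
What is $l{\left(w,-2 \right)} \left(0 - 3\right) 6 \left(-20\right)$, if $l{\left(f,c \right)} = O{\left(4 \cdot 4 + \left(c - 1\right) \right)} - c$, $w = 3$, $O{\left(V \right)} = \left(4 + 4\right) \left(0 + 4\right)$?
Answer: $12240$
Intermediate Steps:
$O{\left(V \right)} = 32$ ($O{\left(V \right)} = 8 \cdot 4 = 32$)
$l{\left(f,c \right)} = 32 - c$
$l{\left(w,-2 \right)} \left(0 - 3\right) 6 \left(-20\right) = \left(32 - -2\right) \left(0 - 3\right) 6 \left(-20\right) = \left(32 + 2\right) \left(-3\right) 6 \left(-20\right) = 34 \left(-3\right) 6 \left(-20\right) = \left(-102\right) 6 \left(-20\right) = \left(-612\right) \left(-20\right) = 12240$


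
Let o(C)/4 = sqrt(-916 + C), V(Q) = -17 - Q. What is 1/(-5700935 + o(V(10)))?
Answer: -5700935/32500659889313 - 4*I*sqrt(943)/32500659889313 ≈ -1.7541e-7 - 3.7794e-12*I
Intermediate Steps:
o(C) = 4*sqrt(-916 + C)
1/(-5700935 + o(V(10))) = 1/(-5700935 + 4*sqrt(-916 + (-17 - 1*10))) = 1/(-5700935 + 4*sqrt(-916 + (-17 - 10))) = 1/(-5700935 + 4*sqrt(-916 - 27)) = 1/(-5700935 + 4*sqrt(-943)) = 1/(-5700935 + 4*(I*sqrt(943))) = 1/(-5700935 + 4*I*sqrt(943))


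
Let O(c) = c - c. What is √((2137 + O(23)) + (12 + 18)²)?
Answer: √3037 ≈ 55.109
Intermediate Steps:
O(c) = 0
√((2137 + O(23)) + (12 + 18)²) = √((2137 + 0) + (12 + 18)²) = √(2137 + 30²) = √(2137 + 900) = √3037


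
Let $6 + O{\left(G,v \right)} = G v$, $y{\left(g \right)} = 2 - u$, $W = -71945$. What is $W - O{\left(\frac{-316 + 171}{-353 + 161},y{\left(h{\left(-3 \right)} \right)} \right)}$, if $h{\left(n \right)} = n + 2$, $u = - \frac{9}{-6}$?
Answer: $- \frac{27624721}{384} \approx -71939.0$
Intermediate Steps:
$u = \frac{3}{2}$ ($u = \left(-9\right) \left(- \frac{1}{6}\right) = \frac{3}{2} \approx 1.5$)
$h{\left(n \right)} = 2 + n$
$y{\left(g \right)} = \frac{1}{2}$ ($y{\left(g \right)} = 2 - \frac{3}{2} = \frac{1}{2}$)
$O{\left(G,v \right)} = -6 + G v$
$W - O{\left(\frac{-316 + 171}{-353 + 161},y{\left(h{\left(-3 \right)} \right)} \right)} = -71945 - \left(-6 + \frac{-316 + 171}{-353 + 161} \cdot \frac{1}{2}\right) = -71945 - \left(-6 + - \frac{145}{-192} \cdot \frac{1}{2}\right) = -71945 - \left(-6 + \left(-145\right) \left(- \frac{1}{192}\right) \frac{1}{2}\right) = -71945 - \left(-6 + \frac{145}{192} \cdot \frac{1}{2}\right) = -71945 - \left(-6 + \frac{145}{384}\right) = -71945 - - \frac{2159}{384} = -71945 + \frac{2159}{384} = - \frac{27624721}{384}$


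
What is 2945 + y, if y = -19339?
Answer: -16394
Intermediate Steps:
2945 + y = 2945 - 19339 = -16394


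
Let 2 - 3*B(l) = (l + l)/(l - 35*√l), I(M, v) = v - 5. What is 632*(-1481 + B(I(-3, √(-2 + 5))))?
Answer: 632*(-22215 - 155435*√(-5 + √3) + 4443*√3)/(3*(5 - √3 + 35*I*√(5 - √3))) ≈ -9.3557e+5 + 21.704*I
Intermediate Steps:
I(M, v) = -5 + v
B(l) = ⅔ - 2*l/(3*(l - 35*√l)) (B(l) = ⅔ - (l + l)/(3*(l - 35*√l)) = ⅔ - 2*l/(3*(l - 35*√l)))
632*(-1481 + B(I(-3, √(-2 + 5)))) = 632*(-1481 + 70*√(-5 + √(-2 + 5))/(3*(-(-5 + √(-2 + 5)) + 35*√(-5 + √(-2 + 5))))) = 632*(-1481 + 70*√(-5 + √3)/(3*(-(-5 + √3) + 35*√(-5 + √3)))) = 632*(-1481 + 70*√(-5 + √3)/(3*((5 - √3) + 35*√(-5 + √3)))) = 632*(-1481 + 70*√(-5 + √3)/(3*(5 - √3 + 35*√(-5 + √3)))) = -935992 + 44240*√(-5 + √3)/(3*(5 - √3 + 35*√(-5 + √3)))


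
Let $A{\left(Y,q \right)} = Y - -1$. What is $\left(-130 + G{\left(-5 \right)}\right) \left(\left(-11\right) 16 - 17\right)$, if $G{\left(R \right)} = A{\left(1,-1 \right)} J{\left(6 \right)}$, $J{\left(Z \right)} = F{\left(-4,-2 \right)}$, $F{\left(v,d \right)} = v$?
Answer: $26634$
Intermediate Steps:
$A{\left(Y,q \right)} = 1 + Y$ ($A{\left(Y,q \right)} = Y + 1 = 1 + Y$)
$J{\left(Z \right)} = -4$
$G{\left(R \right)} = -8$ ($G{\left(R \right)} = \left(1 + 1\right) \left(-4\right) = 2 \left(-4\right) = -8$)
$\left(-130 + G{\left(-5 \right)}\right) \left(\left(-11\right) 16 - 17\right) = \left(-130 - 8\right) \left(\left(-11\right) 16 - 17\right) = - 138 \left(-176 - 17\right) = \left(-138\right) \left(-193\right) = 26634$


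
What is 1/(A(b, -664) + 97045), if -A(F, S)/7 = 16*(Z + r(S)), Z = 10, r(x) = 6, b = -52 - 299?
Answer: 1/95253 ≈ 1.0498e-5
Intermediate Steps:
b = -351
A(F, S) = -1792 (A(F, S) = -112*(10 + 6) = -112*16 = -7*256 = -1792)
1/(A(b, -664) + 97045) = 1/(-1792 + 97045) = 1/95253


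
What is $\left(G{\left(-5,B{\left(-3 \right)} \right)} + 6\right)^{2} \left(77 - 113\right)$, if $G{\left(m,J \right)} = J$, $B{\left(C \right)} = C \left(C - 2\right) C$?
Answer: $-54756$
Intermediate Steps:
$B{\left(C \right)} = C^{2} \left(-2 + C\right)$ ($B{\left(C \right)} = C \left(C - 2\right) C = C \left(-2 + C\right) C = C^{2} \left(-2 + C\right)$)
$\left(G{\left(-5,B{\left(-3 \right)} \right)} + 6\right)^{2} \left(77 - 113\right) = \left(\left(-3\right)^{2} \left(-2 - 3\right) + 6\right)^{2} \left(77 - 113\right) = \left(9 \left(-5\right) + 6\right)^{2} \left(-36\right) = \left(-45 + 6\right)^{2} \left(-36\right) = \left(-39\right)^{2} \left(-36\right) = 1521 \left(-36\right) = -54756$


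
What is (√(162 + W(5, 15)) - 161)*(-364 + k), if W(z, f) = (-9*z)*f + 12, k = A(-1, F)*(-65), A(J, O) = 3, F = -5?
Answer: 89999 - 559*I*√501 ≈ 89999.0 - 12512.0*I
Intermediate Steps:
k = -195 (k = 3*(-65) = -195)
W(z, f) = 12 - 9*f*z (W(z, f) = -9*f*z + 12 = 12 - 9*f*z)
(√(162 + W(5, 15)) - 161)*(-364 + k) = (√(162 + (12 - 9*15*5)) - 161)*(-364 - 195) = (√(162 + (12 - 675)) - 161)*(-559) = (√(162 - 663) - 161)*(-559) = (√(-501) - 161)*(-559) = (I*√501 - 161)*(-559) = (-161 + I*√501)*(-559) = 89999 - 559*I*√501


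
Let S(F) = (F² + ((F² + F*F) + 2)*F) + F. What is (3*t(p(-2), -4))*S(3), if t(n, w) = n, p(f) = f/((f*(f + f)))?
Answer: -54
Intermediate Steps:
p(f) = 1/(2*f) (p(f) = f/((f*(2*f))) = f/((2*f²)) = f*(1/(2*f²)) = 1/(2*f))
S(F) = F + F² + F*(2 + 2*F²) (S(F) = (F² + ((F² + F²) + 2)*F) + F = (F² + (2*F² + 2)*F) + F = (F² + (2 + 2*F²)*F) + F = (F² + F*(2 + 2*F²)) + F = F + F² + F*(2 + 2*F²))
(3*t(p(-2), -4))*S(3) = (3*((½)/(-2)))*(3*(3 + 3 + 2*3²)) = (3*((½)*(-½)))*(3*(3 + 3 + 2*9)) = (3*(-¼))*(3*(3 + 3 + 18)) = -9*24/4 = -¾*72 = -54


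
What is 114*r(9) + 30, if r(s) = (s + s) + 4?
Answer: 2538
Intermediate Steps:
r(s) = 4 + 2*s (r(s) = 2*s + 4 = 4 + 2*s)
114*r(9) + 30 = 114*(4 + 2*9) + 30 = 114*(4 + 18) + 30 = 114*22 + 30 = 2508 + 30 = 2538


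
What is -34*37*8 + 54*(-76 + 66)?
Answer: -10604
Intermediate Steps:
-34*37*8 + 54*(-76 + 66) = -1258*8 + 54*(-10) = -10064 - 540 = -10604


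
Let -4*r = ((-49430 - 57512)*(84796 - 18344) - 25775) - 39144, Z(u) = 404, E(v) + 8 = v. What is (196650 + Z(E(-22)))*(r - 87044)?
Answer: 700155181025729/2 ≈ 3.5008e+14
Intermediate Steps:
E(v) = -8 + v
r = 7106574703/4 (r = -(((-49430 - 57512)*(84796 - 18344) - 25775) - 39144)/4 = -((-106942*66452 - 25775) - 39144)/4 = -((-7106509784 - 25775) - 39144)/4 = -(-7106535559 - 39144)/4 = -1/4*(-7106574703) = 7106574703/4 ≈ 1.7766e+9)
(196650 + Z(E(-22)))*(r - 87044) = (196650 + 404)*(7106574703/4 - 87044) = 197054*(7106226527/4) = 700155181025729/2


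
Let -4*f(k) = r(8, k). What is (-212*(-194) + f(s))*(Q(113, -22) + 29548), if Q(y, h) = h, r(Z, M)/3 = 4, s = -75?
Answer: 1214256750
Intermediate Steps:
r(Z, M) = 12 (r(Z, M) = 3*4 = 12)
f(k) = -3 (f(k) = -¼*12 = -3)
(-212*(-194) + f(s))*(Q(113, -22) + 29548) = (-212*(-194) - 3)*(-22 + 29548) = (41128 - 3)*29526 = 41125*29526 = 1214256750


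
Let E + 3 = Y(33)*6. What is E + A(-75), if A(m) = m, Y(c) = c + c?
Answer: 318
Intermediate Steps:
Y(c) = 2*c
E = 393 (E = -3 + (2*33)*6 = -3 + 66*6 = -3 + 396 = 393)
E + A(-75) = 393 - 75 = 318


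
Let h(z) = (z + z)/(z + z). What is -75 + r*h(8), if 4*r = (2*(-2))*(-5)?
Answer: -70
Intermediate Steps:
r = 5 (r = ((2*(-2))*(-5))/4 = (-4*(-5))/4 = (¼)*20 = 5)
h(z) = 1 (h(z) = (2*z)/((2*z)) = (2*z)*(1/(2*z)) = 1)
-75 + r*h(8) = -75 + 5*1 = -75 + 5 = -70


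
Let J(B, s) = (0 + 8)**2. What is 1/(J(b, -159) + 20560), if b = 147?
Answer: 1/20624 ≈ 4.8487e-5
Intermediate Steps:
J(B, s) = 64 (J(B, s) = 8**2 = 64)
1/(J(b, -159) + 20560) = 1/(64 + 20560) = 1/20624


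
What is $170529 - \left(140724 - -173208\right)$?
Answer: $-143403$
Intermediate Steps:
$170529 - \left(140724 - -173208\right) = 170529 - \left(140724 + 173208\right) = 170529 - 313932 = -143403$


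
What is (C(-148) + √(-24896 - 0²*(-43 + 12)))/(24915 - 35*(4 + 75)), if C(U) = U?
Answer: -74/11075 + 4*I*√389/11075 ≈ -0.0066817 + 0.0071235*I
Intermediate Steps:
(C(-148) + √(-24896 - 0²*(-43 + 12)))/(24915 - 35*(4 + 75)) = (-148 + √(-24896 - 0²*(-43 + 12)))/(24915 - 35*(4 + 75)) = (-148 + √(-24896 - 0*(-31)))/(24915 - 35*79) = (-148 + √(-24896 - 1*0))/(24915 - 2765) = (-148 + √(-24896 + 0))/22150 = (-148 + √(-24896))*(1/22150) = (-148 + 8*I*√389)*(1/22150) = -74/11075 + 4*I*√389/11075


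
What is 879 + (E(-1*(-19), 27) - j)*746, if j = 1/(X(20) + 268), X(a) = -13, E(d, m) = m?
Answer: 5359609/255 ≈ 21018.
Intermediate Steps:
j = 1/255 (j = 1/(-13 + 268) = 1/255 ≈ 0.0039216)
879 + (E(-1*(-19), 27) - j)*746 = 879 + (27 - 1*1/255)*746 = 879 + (27 - 1/255)*746 = 879 + (6884/255)*746 = 879 + 5135464/255 = 5359609/255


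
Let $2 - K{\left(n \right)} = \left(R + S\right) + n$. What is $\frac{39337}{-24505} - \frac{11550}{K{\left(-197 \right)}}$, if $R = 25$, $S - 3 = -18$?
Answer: $- \frac{13831783}{220545} \approx -62.716$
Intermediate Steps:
$S = -15$ ($S = 3 - 18 = -15$)
$K{\left(n \right)} = -8 - n$ ($K{\left(n \right)} = 2 - \left(\left(25 - 15\right) + n\right) = 2 - \left(10 + n\right) = -8 - n$)
$\frac{39337}{-24505} - \frac{11550}{K{\left(-197 \right)}} = \frac{39337}{-24505} - \frac{11550}{-8 - -197} = 39337 \left(- \frac{1}{24505}\right) - \frac{11550}{-8 + 197} = - \frac{39337}{24505} - \frac{11550}{189} = - \frac{39337}{24505} - \frac{550}{9} = - \frac{13831783}{220545}$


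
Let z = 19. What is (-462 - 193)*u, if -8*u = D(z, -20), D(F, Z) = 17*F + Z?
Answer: 198465/8 ≈ 24808.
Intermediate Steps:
D(F, Z) = Z + 17*F
u = -303/8 (u = -(-20 + 17*19)/8 = -(-20 + 323)/8 = -⅛*303 = -303/8 ≈ -37.875)
(-462 - 193)*u = (-462 - 193)*(-303/8) = -655*(-303/8) = 198465/8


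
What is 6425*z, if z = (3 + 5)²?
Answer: 411200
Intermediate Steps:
z = 64 (z = 8² = 64)
6425*z = 6425*64 = 411200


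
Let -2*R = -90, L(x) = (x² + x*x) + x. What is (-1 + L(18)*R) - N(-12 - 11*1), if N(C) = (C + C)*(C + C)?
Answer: 27853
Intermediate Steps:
L(x) = x + 2*x² (L(x) = (x² + x²) + x = 2*x² + x = x + 2*x²)
R = 45 (R = -½*(-90) = 45)
N(C) = 4*C² (N(C) = (2*C)*(2*C) = 4*C²)
(-1 + L(18)*R) - N(-12 - 11*1) = (-1 + (18*(1 + 2*18))*45) - 4*(-12 - 11*1)² = (-1 + (18*(1 + 36))*45) - 4*(-12 - 11)² = (-1 + (18*37)*45) - 4*(-23)² = (-1 + 666*45) - 4*529 = (-1 + 29970) - 1*2116 = 29969 - 2116 = 27853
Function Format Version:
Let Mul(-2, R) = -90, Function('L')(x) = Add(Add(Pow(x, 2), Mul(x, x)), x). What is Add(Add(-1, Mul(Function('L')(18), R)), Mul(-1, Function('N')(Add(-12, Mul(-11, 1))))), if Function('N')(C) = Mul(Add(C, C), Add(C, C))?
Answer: 27853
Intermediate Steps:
Function('L')(x) = Add(x, Mul(2, Pow(x, 2))) (Function('L')(x) = Add(Add(Pow(x, 2), Pow(x, 2)), x) = Add(Mul(2, Pow(x, 2)), x) = Add(x, Mul(2, Pow(x, 2))))
R = 45 (R = Mul(Rational(-1, 2), -90) = 45)
Function('N')(C) = Mul(4, Pow(C, 2)) (Function('N')(C) = Mul(Mul(2, C), Mul(2, C)) = Mul(4, Pow(C, 2)))
Add(Add(-1, Mul(Function('L')(18), R)), Mul(-1, Function('N')(Add(-12, Mul(-11, 1))))) = Add(Add(-1, Mul(Mul(18, Add(1, Mul(2, 18))), 45)), Mul(-1, Mul(4, Pow(Add(-12, Mul(-11, 1)), 2)))) = Add(Add(-1, Mul(Mul(18, Add(1, 36)), 45)), Mul(-1, Mul(4, Pow(Add(-12, -11), 2)))) = Add(Add(-1, Mul(Mul(18, 37), 45)), Mul(-1, Mul(4, Pow(-23, 2)))) = Add(Add(-1, Mul(666, 45)), Mul(-1, Mul(4, 529))) = Add(Add(-1, 29970), Mul(-1, 2116)) = Add(29969, -2116) = 27853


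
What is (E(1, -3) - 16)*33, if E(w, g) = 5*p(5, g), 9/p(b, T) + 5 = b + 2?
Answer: 429/2 ≈ 214.50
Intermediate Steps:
p(b, T) = 9/(-3 + b) (p(b, T) = 9/(-5 + (b + 2)) = 9/(-5 + (2 + b)) = 9/(-3 + b))
E(w, g) = 45/2 (E(w, g) = 5*(9/(-3 + 5)) = 5*(9/2) = 45/2)
(E(1, -3) - 16)*33 = (45/2 - 16)*33 = (13/2)*33 = 429/2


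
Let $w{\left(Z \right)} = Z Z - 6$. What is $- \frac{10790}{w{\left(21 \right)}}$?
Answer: $- \frac{2158}{87} \approx -24.805$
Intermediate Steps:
$w{\left(Z \right)} = -6 + Z^{2}$ ($w{\left(Z \right)} = Z^{2} - 6 = -6 + Z^{2}$)
$- \frac{10790}{w{\left(21 \right)}} = - \frac{10790}{-6 + 21^{2}} = - \frac{10790}{-6 + 441} = - \frac{10790}{435} = \left(-10790\right) \frac{1}{435} = - \frac{2158}{87}$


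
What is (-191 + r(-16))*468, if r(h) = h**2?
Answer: 30420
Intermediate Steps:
(-191 + r(-16))*468 = (-191 + (-16)**2)*468 = (-191 + 256)*468 = 65*468 = 30420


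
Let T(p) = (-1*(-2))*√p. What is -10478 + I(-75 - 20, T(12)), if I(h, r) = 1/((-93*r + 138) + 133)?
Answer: -3580448129/341711 - 372*√3/341711 ≈ -10478.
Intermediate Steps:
T(p) = 2*√p
I(h, r) = 1/(271 - 93*r) (I(h, r) = 1/((138 - 93*r) + 133) = 1/(271 - 93*r))
-10478 + I(-75 - 20, T(12)) = -10478 - 1/(-271 + 93*(2*√12)) = -10478 - 1/(-271 + 93*(2*(2*√3))) = -10478 - 1/(-271 + 93*(4*√3)) = -10478 - 1/(-271 + 372*√3)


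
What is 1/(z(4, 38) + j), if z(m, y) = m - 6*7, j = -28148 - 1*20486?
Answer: -1/48672 ≈ -2.0546e-5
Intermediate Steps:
j = -48634 (j = -28148 - 20486 = -48634)
z(m, y) = -42 + m (z(m, y) = m - 42 = -42 + m)
1/(z(4, 38) + j) = 1/((-42 + 4) - 48634) = 1/(-38 - 48634) = 1/(-48672) = -1/48672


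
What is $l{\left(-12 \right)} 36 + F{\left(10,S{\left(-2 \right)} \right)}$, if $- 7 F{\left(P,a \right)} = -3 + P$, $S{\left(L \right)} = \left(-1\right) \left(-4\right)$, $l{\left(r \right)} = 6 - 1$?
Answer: $179$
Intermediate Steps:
$l{\left(r \right)} = 5$ ($l{\left(r \right)} = 6 - 1 = 5$)
$S{\left(L \right)} = 4$
$F{\left(P,a \right)} = \frac{3}{7} - \frac{P}{7}$ ($F{\left(P,a \right)} = - \frac{-3 + P}{7} = \frac{3}{7} - \frac{P}{7}$)
$l{\left(-12 \right)} 36 + F{\left(10,S{\left(-2 \right)} \right)} = 5 \cdot 36 + \left(\frac{3}{7} - \frac{10}{7}\right) = 180 + \left(\frac{3}{7} - \frac{10}{7}\right) = 180 - 1 = 179$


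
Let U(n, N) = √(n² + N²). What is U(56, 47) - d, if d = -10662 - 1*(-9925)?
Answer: 737 + √5345 ≈ 810.11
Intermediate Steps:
d = -737 (d = -10662 + 9925 = -737)
U(n, N) = √(N² + n²)
U(56, 47) - d = √(47² + 56²) - 1*(-737) = √(2209 + 3136) + 737 = √5345 + 737 = 737 + √5345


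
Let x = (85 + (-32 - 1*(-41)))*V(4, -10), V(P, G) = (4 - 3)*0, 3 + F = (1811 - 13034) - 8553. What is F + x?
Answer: -19779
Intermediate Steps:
F = -19779 (F = -3 + ((1811 - 13034) - 8553) = -3 + (-11223 - 8553) = -3 - 19776 = -19779)
V(P, G) = 0 (V(P, G) = 1*0 = 0)
x = 0 (x = (85 + (-32 - 1*(-41)))*0 = (85 + (-32 + 41))*0 = (85 + 9)*0 = 94*0 = 0)
F + x = -19779 + 0 = -19779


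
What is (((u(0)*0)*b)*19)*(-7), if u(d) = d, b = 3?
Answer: 0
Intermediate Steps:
(((u(0)*0)*b)*19)*(-7) = (((0*0)*3)*19)*(-7) = ((0*3)*19)*(-7) = (0*19)*(-7) = 0*(-7) = 0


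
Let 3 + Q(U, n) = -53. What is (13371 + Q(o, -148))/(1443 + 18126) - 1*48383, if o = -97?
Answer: -946793612/19569 ≈ -48382.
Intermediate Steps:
Q(U, n) = -56 (Q(U, n) = -3 - 53 = -56)
(13371 + Q(o, -148))/(1443 + 18126) - 1*48383 = (13371 - 56)/(1443 + 18126) - 1*48383 = 13315/19569 - 48383 = -946793612/19569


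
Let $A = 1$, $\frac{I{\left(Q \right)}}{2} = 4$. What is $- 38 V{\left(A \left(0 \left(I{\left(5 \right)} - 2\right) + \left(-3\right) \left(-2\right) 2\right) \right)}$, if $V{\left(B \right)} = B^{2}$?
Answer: $-5472$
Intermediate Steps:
$I{\left(Q \right)} = 8$ ($I{\left(Q \right)} = 2 \cdot 4 = 8$)
$- 38 V{\left(A \left(0 \left(I{\left(5 \right)} - 2\right) + \left(-3\right) \left(-2\right) 2\right) \right)} = - 38 \left(1 \left(0 \left(8 - 2\right) + \left(-3\right) \left(-2\right) 2\right)\right)^{2} = - 38 \left(1 \left(0 \cdot 6 + 6 \cdot 2\right)\right)^{2} = - 38 \left(1 \left(0 + 12\right)\right)^{2} = - 38 \left(1 \cdot 12\right)^{2} = - 38 \cdot 12^{2} = \left(-38\right) 144 = -5472$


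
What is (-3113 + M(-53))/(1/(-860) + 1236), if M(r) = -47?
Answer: -2717600/1062959 ≈ -2.5566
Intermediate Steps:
(-3113 + M(-53))/(1/(-860) + 1236) = (-3113 - 47)/(1/(-860) + 1236) = -3160/(-1/860 + 1236) = -3160/1062959/860 = -3160*860/1062959 = -2717600/1062959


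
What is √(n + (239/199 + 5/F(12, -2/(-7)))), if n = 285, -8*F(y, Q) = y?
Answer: 2*√25204146/597 ≈ 16.819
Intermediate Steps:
F(y, Q) = -y/8
√(n + (239/199 + 5/F(12, -2/(-7)))) = √(285 + (239/199 + 5/((-⅛*12)))) = √(285 + (239*(1/199) + 5/(-3/2))) = √(285 + (239/199 + 5*(-⅔))) = √(285 + (239/199 - 10/3)) = √(285 - 1273/597) = √(168872/597) = 2*√25204146/597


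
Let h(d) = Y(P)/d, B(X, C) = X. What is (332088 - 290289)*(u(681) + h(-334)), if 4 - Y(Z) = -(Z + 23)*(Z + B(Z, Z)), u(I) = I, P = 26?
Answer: 4700339349/167 ≈ 2.8146e+7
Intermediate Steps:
Y(Z) = 4 + 2*Z*(23 + Z) (Y(Z) = 4 - (-1)*(Z + 23)*(Z + Z) = 4 - (-1)*(23 + Z)*(2*Z) = 4 - (-1)*2*Z*(23 + Z) = 4 - (-2)*Z*(23 + Z) = 4 + 2*Z*(23 + Z))
h(d) = 2552/d (h(d) = (4 + 2*26² + 46*26)/d = (4 + 2*676 + 1196)/d = (4 + 1352 + 1196)/d = 2552/d)
(332088 - 290289)*(u(681) + h(-334)) = (332088 - 290289)*(681 + 2552/(-334)) = 41799*(681 + 2552*(-1/334)) = 41799*(681 - 1276/167) = 41799*(112451/167) = 4700339349/167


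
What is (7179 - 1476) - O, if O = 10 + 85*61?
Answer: 508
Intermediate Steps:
O = 5195 (O = 10 + 5185 = 5195)
(7179 - 1476) - O = (7179 - 1476) - 1*5195 = 5703 - 5195 = 508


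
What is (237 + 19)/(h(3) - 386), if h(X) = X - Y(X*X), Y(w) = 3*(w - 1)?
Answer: -256/407 ≈ -0.62899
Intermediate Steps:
Y(w) = -3 + 3*w (Y(w) = 3*(-1 + w) = -3 + 3*w)
h(X) = 3 + X - 3*X² (h(X) = X - (-3 + 3*(X*X)) = X - (-3 + 3*X²) = X + (3 - 3*X²) = 3 + X - 3*X²)
(237 + 19)/(h(3) - 386) = (237 + 19)/((3 + 3 - 3*3²) - 386) = 256/((3 + 3 - 3*9) - 386) = 256/((3 + 3 - 27) - 386) = 256/(-21 - 386) = 256/(-407) = 256*(-1/407) = -256/407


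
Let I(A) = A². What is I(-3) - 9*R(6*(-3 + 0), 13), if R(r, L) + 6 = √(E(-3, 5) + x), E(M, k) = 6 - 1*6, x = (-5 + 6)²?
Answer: 54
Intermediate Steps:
x = 1 (x = 1² = 1)
E(M, k) = 0 (E(M, k) = 6 - 6 = 0)
R(r, L) = -5 (R(r, L) = -6 + √(0 + 1) = -6 + √1 = -6 + 1 = -5)
I(-3) - 9*R(6*(-3 + 0), 13) = (-3)² - 9*(-5) = 9 + 45 = 54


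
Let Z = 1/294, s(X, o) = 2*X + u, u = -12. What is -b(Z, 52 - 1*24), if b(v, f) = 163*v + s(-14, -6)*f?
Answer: 329117/294 ≈ 1119.4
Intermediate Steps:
s(X, o) = -12 + 2*X (s(X, o) = 2*X - 12 = -12 + 2*X)
Z = 1/294 ≈ 0.0034014
b(v, f) = -40*f + 163*v (b(v, f) = 163*v + (-12 + 2*(-14))*f = 163*v + (-12 - 28)*f = 163*v - 40*f = -40*f + 163*v)
-b(Z, 52 - 1*24) = -(-40*(52 - 1*24) + 163*(1/294)) = -(-40*(52 - 24) + 163/294) = -(-40*28 + 163/294) = -(-1120 + 163/294) = -1*(-329117/294) = 329117/294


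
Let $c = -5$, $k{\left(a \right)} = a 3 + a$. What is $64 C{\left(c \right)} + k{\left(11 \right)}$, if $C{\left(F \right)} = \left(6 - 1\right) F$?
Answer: $-1556$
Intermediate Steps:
$k{\left(a \right)} = 4 a$ ($k{\left(a \right)} = 3 a + a = 4 a$)
$C{\left(F \right)} = 5 F$
$64 C{\left(c \right)} + k{\left(11 \right)} = 64 \cdot 5 \left(-5\right) + 4 \cdot 11 = 64 \left(-25\right) + 44 = -1600 + 44 = -1556$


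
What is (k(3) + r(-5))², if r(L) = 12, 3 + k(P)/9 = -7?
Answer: 6084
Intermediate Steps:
k(P) = -90 (k(P) = -27 + 9*(-7) = -27 - 63 = -90)
(k(3) + r(-5))² = (-90 + 12)² = (-78)² = 6084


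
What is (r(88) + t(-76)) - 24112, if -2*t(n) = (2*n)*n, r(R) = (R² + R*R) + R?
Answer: -14312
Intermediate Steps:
r(R) = R + 2*R² (r(R) = (R² + R²) + R = 2*R² + R = R + 2*R²)
t(n) = -n² (t(n) = -2*n*n/2 = -n²)
(r(88) + t(-76)) - 24112 = (88*(1 + 2*88) - 1*(-76)²) - 24112 = (88*(1 + 176) - 1*5776) - 24112 = (88*177 - 5776) - 24112 = (15576 - 5776) - 24112 = 9800 - 24112 = -14312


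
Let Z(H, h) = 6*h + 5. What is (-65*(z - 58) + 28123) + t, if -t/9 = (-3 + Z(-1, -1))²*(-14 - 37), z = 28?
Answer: 37417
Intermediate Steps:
Z(H, h) = 5 + 6*h
t = 7344 (t = -9*(-3 + (5 + 6*(-1)))²*(-14 - 37) = -9*(-3 + (5 - 6))²*(-51) = -9*(-3 - 1)²*(-51) = -9*(-4)²*(-51) = -144*(-51) = -9*(-816) = 7344)
(-65*(z - 58) + 28123) + t = (-65*(28 - 58) + 28123) + 7344 = (-65*(-30) + 28123) + 7344 = (1950 + 28123) + 7344 = 30073 + 7344 = 37417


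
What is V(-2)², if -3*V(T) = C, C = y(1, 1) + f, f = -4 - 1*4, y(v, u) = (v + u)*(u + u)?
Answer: 16/9 ≈ 1.7778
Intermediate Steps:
y(v, u) = 2*u*(u + v) (y(v, u) = (u + v)*(2*u) = 2*u*(u + v))
f = -8 (f = -4 - 4 = -8)
C = -4 (C = 2*1*(1 + 1) - 8 = 2*1*2 - 8 = 4 - 8 = -4)
V(T) = 4/3 (V(T) = -⅓*(-4) = 4/3)
V(-2)² = (4/3)² = 16/9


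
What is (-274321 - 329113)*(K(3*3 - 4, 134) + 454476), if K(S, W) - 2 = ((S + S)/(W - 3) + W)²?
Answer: -4892516786879436/17161 ≈ -2.8510e+11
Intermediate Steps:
K(S, W) = 2 + (W + 2*S/(-3 + W))² (K(S, W) = 2 + ((S + S)/(W - 3) + W)² = 2 + ((2*S)/(-3 + W) + W)² = 2 + (2*S/(-3 + W) + W)² = 2 + (W + 2*S/(-3 + W))²)
(-274321 - 329113)*(K(3*3 - 4, 134) + 454476) = (-274321 - 329113)*((2 + (134² - 3*134 + 2*(3*3 - 4))²/(-3 + 134)²) + 454476) = -603434*((2 + (17956 - 402 + 2*(9 - 4))²/131²) + 454476) = -603434*((2 + (17956 - 402 + 2*5)²/17161) + 454476) = -603434*((2 + (17956 - 402 + 10)²/17161) + 454476) = -603434*((2 + (1/17161)*17564²) + 454476) = -603434*((2 + (1/17161)*308494096) + 454476) = -603434*((2 + 308494096/17161) + 454476) = -603434*(308528418/17161 + 454476) = -603434*8107791054/17161 = -4892516786879436/17161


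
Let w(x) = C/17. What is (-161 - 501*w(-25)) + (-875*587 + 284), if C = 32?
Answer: -8745566/17 ≈ -5.1445e+5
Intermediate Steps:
w(x) = 32/17
(-161 - 501*w(-25)) + (-875*587 + 284) = (-161 - 501*32/17) + (-875*587 + 284) = (-161 - 16032/17) + (-513625 + 284) = -18769/17 - 513341 = -8745566/17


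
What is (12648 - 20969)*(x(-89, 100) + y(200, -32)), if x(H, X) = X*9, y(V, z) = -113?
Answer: -6548627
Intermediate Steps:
x(H, X) = 9*X
(12648 - 20969)*(x(-89, 100) + y(200, -32)) = (12648 - 20969)*(9*100 - 113) = -8321*(900 - 113) = -8321*787 = -6548627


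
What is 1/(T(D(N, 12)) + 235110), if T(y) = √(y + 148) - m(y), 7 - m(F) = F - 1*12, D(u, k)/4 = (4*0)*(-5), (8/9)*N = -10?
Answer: 235091/55267778133 - 2*√37/55267778133 ≈ 4.2535e-6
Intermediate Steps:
N = -45/4 (N = (9/8)*(-10) = -45/4 ≈ -11.250)
D(u, k) = 0 (D(u, k) = 4*((4*0)*(-5)) = 4*(0*(-5)) = 4*0 = 0)
m(F) = 19 - F (m(F) = 7 - (F - 1*12) = 7 - (F - 12) = 7 - (-12 + F) = 7 + (12 - F) = 19 - F)
T(y) = -19 + y + √(148 + y) (T(y) = √(y + 148) - (19 - y) = √(148 + y) + (-19 + y) = -19 + y + √(148 + y))
1/(T(D(N, 12)) + 235110) = 1/((-19 + 0 + √(148 + 0)) + 235110) = 1/((-19 + 0 + √148) + 235110) = 1/((-19 + 0 + 2*√37) + 235110) = 1/((-19 + 2*√37) + 235110) = 1/(235091 + 2*√37)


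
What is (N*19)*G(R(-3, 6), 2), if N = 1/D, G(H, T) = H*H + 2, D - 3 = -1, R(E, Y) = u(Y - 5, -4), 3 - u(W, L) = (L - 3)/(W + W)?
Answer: 3363/8 ≈ 420.38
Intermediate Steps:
u(W, L) = 3 - (-3 + L)/(2*W) (u(W, L) = 3 - (L - 3)/(W + W) = 3 - (-3 + L)/(2*W))
R(E, Y) = (-23 + 6*Y)/(2*(-5 + Y)) (R(E, Y) = (3 - 1*(-4) + 6*(Y - 5))/(2*(Y - 5)) = (3 + 4 + 6*(-5 + Y))/(2*(-5 + Y)) = (3 + 4 + (-30 + 6*Y))/(2*(-5 + Y)) = (-23 + 6*Y)/(2*(-5 + Y)))
D = 2 (D = 3 - 1 = 2)
G(H, T) = 2 + H² (G(H, T) = H² + 2 = 2 + H²)
N = ½ (N = 1/2 = ½ ≈ 0.50000)
(N*19)*G(R(-3, 6), 2) = ((½)*19)*(2 + ((-23 + 6*6)/(2*(-5 + 6)))²) = 19*(2 + ((½)*(-23 + 36)/1)²)/2 = 19*(2 + ((½)*1*13)²)/2 = 19*(2 + (13/2)²)/2 = 19*(2 + 169/4)/2 = (19/2)*(177/4) = 3363/8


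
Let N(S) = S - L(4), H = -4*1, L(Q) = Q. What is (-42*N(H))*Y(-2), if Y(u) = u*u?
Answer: 1344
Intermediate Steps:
Y(u) = u²
H = -4
N(S) = -4 + S (N(S) = S - 1*4 = S - 4 = -4 + S)
(-42*N(H))*Y(-2) = -42*(-4 - 4)*(-2)² = -42*(-8)*4 = 336*4 = 1344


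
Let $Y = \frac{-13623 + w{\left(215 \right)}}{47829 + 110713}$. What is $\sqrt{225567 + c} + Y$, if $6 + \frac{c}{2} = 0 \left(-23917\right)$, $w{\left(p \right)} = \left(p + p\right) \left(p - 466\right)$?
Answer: $- \frac{121553}{158542} + \sqrt{225555} \approx 474.16$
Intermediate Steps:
$w{\left(p \right)} = 2 p \left(-466 + p\right)$
$c = -12$ ($c = -12 + 2 \cdot 0 \left(-23917\right) = -12 + 2 \cdot 0 = -12 + 0 = -12$)
$Y = - \frac{121553}{158542}$ ($Y = \frac{-13623 + 2 \cdot 215 \left(-466 + 215\right)}{47829 + 110713} = \frac{-13623 + 2 \cdot 215 \left(-251\right)}{158542} = \left(-13623 - 107930\right) \frac{1}{158542} = \left(-121553\right) \frac{1}{158542} = - \frac{121553}{158542} \approx -0.76669$)
$\sqrt{225567 + c} + Y = \sqrt{225567 - 12} - \frac{121553}{158542} = \sqrt{225555} - \frac{121553}{158542} = - \frac{121553}{158542} + \sqrt{225555}$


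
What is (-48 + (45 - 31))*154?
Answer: -5236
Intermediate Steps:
(-48 + (45 - 31))*154 = (-48 + 14)*154 = -34*154 = -5236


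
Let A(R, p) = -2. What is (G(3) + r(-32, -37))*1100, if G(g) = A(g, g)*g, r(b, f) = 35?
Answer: 31900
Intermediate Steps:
G(g) = -2*g
(G(3) + r(-32, -37))*1100 = (-2*3 + 35)*1100 = (-6 + 35)*1100 = 29*1100 = 31900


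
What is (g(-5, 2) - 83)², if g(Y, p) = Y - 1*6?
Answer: 8836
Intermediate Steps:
g(Y, p) = -6 + Y (g(Y, p) = Y - 6 = -6 + Y)
(g(-5, 2) - 83)² = ((-6 - 5) - 83)² = (-11 - 83)² = (-94)² = 8836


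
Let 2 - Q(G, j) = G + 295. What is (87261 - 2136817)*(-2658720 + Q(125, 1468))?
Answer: 5450052242728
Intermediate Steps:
Q(G, j) = -293 - G (Q(G, j) = 2 - (G + 295) = 2 - (295 + G) = 2 + (-295 - G) = -293 - G)
(87261 - 2136817)*(-2658720 + Q(125, 1468)) = (87261 - 2136817)*(-2658720 + (-293 - 1*125)) = -2049556*(-2658720 + (-293 - 125)) = -2049556*(-2658720 - 418) = -2049556*(-2659138) = 5450052242728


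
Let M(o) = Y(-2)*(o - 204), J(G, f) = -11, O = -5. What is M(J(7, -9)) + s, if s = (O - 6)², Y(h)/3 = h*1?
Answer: 1411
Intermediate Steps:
Y(h) = 3*h (Y(h) = 3*(h*1) = 3*h)
M(o) = 1224 - 6*o (M(o) = (3*(-2))*(o - 204) = -6*(-204 + o) = 1224 - 6*o)
s = 121 (s = (-5 - 6)² = (-11)² = 121)
M(J(7, -9)) + s = (1224 - 6*(-11)) + 121 = (1224 + 66) + 121 = 1290 + 121 = 1411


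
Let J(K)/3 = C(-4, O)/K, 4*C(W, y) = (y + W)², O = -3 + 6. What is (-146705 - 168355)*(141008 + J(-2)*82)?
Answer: -44416292385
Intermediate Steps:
O = 3
C(W, y) = (W + y)²/4 (C(W, y) = (y + W)²/4 = (W + y)²/4)
J(K) = 3/(4*K) (J(K) = 3*(((-4 + 3)²/4)/K) = 3*(((¼)*(-1)²)/K) = 3*(((¼)*1)/K) = 3*(1/(4*K)) = 3/(4*K))
(-146705 - 168355)*(141008 + J(-2)*82) = (-146705 - 168355)*(141008 + ((¾)/(-2))*82) = -315060*(141008 + ((¾)*(-½))*82) = -315060*(141008 - 3/8*82) = -315060*(141008 - 123/4) = -315060*563909/4 = -44416292385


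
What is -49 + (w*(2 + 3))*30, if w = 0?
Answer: -49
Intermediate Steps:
-49 + (w*(2 + 3))*30 = -49 + (0*(2 + 3))*30 = -49 + (0*5)*30 = -49 + 0*30 = -49 + 0 = -49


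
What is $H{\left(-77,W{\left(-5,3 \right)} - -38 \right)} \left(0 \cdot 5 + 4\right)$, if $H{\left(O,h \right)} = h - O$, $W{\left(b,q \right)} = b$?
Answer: $440$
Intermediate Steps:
$H{\left(-77,W{\left(-5,3 \right)} - -38 \right)} \left(0 \cdot 5 + 4\right) = \left(\left(-5 - -38\right) - -77\right) \left(0 \cdot 5 + 4\right) = \left(\left(-5 + 38\right) + 77\right) \left(0 + 4\right) = \left(33 + 77\right) 4 = 110 \cdot 4 = 440$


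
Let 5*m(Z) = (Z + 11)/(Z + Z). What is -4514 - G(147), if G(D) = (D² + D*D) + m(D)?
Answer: -35083099/735 ≈ -47732.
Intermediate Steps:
m(Z) = (11 + Z)/(10*Z) (m(Z) = ((Z + 11)/(Z + Z))/5 = ((11 + Z)/((2*Z)))/5 = ((11 + Z)*(1/(2*Z)))/5 = ((11 + Z)/(2*Z))/5 = (11 + Z)/(10*Z))
G(D) = 2*D² + (11 + D)/(10*D) (G(D) = (D² + D*D) + (11 + D)/(10*D) = (D² + D²) + (11 + D)/(10*D) = 2*D² + (11 + D)/(10*D))
-4514 - G(147) = -4514 - (11 + 147 + 20*147³)/(10*147) = -4514 - (11 + 147 + 20*3176523)/(10*147) = -4514 - (11 + 147 + 63530460)/(10*147) = -4514 - 63530618/(10*147) = -4514 - 1*31765309/735 = -4514 - 31765309/735 = -35083099/735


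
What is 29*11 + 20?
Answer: 339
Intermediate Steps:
29*11 + 20 = 319 + 20 = 339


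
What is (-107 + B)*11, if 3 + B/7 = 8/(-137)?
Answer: -193512/137 ≈ -1412.5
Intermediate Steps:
B = -2933/137 (B = -21 + 7*(8/(-137)) = -21 + 7*(8*(-1/137)) = -21 + 7*(-8/137) = -21 - 56/137 = -2933/137 ≈ -21.409)
(-107 + B)*11 = (-107 - 2933/137)*11 = -17592/137*11 = -193512/137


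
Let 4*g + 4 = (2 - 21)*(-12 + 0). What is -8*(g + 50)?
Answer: -848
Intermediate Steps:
g = 56 (g = -1 + ((2 - 21)*(-12 + 0))/4 = -1 + (-19*(-12))/4 = -1 + (1/4)*228 = -1 + 57 = 56)
-8*(g + 50) = -8*(56 + 50) = -8*106 = -848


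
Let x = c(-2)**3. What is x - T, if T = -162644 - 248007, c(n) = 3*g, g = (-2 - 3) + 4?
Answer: 410624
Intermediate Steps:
g = -1 (g = -5 + 4 = -1)
c(n) = -3 (c(n) = 3*(-1) = -3)
x = -27 (x = (-3)**3 = -27)
T = -410651
x - T = -27 - 1*(-410651) = -27 + 410651 = 410624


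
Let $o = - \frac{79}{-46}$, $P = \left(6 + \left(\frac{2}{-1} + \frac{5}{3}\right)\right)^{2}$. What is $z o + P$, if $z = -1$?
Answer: $\frac{12583}{414} \approx 30.394$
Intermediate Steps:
$P = \frac{289}{9}$ ($P = \left(6 + \left(2 \left(-1\right) + 5 \cdot \frac{1}{3}\right)\right)^{2} = \left(6 + \left(-2 + \frac{5}{3}\right)\right)^{2} = \left(6 - \frac{1}{3}\right)^{2} = \left(\frac{17}{3}\right)^{2} = \frac{289}{9} \approx 32.111$)
$o = \frac{79}{46}$ ($o = \left(-79\right) \left(- \frac{1}{46}\right) = \frac{79}{46} \approx 1.7174$)
$z o + P = \left(-1\right) \frac{79}{46} + \frac{289}{9} = - \frac{79}{46} + \frac{289}{9} = \frac{12583}{414}$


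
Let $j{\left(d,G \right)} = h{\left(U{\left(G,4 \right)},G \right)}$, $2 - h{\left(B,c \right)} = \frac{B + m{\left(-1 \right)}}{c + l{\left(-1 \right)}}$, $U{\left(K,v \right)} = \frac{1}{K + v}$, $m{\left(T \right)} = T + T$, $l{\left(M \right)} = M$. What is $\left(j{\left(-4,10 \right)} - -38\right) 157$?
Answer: $\frac{88391}{14} \approx 6313.6$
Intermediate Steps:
$m{\left(T \right)} = 2 T$
$h{\left(B,c \right)} = 2 - \frac{-2 + B}{-1 + c}$ ($h{\left(B,c \right)} = 2 - \frac{B + 2 \left(-1\right)}{c - 1} = 2 - \frac{B - 2}{-1 + c} = 2 - \frac{-2 + B}{-1 + c}$)
$j{\left(d,G \right)} = \frac{- \frac{1}{4 + G} + 2 G}{-1 + G}$ ($j{\left(d,G \right)} = \frac{- \frac{1}{G + 4} + 2 G}{-1 + G} = \frac{- \frac{1}{4 + G} + 2 G}{-1 + G}$)
$\left(j{\left(-4,10 \right)} - -38\right) 157 = \left(\frac{-1 + 2 \cdot 10 \left(4 + 10\right)}{\left(-1 + 10\right) \left(4 + 10\right)} - -38\right) 157 = \left(\frac{-1 + 2 \cdot 10 \cdot 14}{9 \cdot 14} + 38\right) 157 = \left(\frac{1}{9} \cdot \frac{1}{14} \left(-1 + 280\right) + 38\right) 157 = \left(\frac{1}{9} \cdot \frac{1}{14} \cdot 279 + 38\right) 157 = \left(\frac{31}{14} + 38\right) 157 = \frac{563}{14} \cdot 157 = \frac{88391}{14}$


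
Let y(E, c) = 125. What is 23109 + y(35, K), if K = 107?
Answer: 23234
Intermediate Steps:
23109 + y(35, K) = 23109 + 125 = 23234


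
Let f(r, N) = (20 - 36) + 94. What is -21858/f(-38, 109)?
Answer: -3643/13 ≈ -280.23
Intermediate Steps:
f(r, N) = 78 (f(r, N) = -16 + 94 = 78)
-21858/f(-38, 109) = -21858/78 = -21858*1/78 = -3643/13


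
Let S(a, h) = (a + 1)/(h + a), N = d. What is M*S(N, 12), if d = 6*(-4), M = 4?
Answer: 23/3 ≈ 7.6667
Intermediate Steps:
d = -24
N = -24
S(a, h) = (1 + a)/(a + h)
M*S(N, 12) = 4*((1 - 24)/(-24 + 12)) = 4*(-23/(-12)) = 4*(-1/12*(-23)) = 4*(23/12) = 23/3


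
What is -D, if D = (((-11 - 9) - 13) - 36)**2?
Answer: -4761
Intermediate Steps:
D = 4761 (D = ((-20 - 13) - 36)**2 = (-33 - 36)**2 = (-69)**2 = 4761)
-D = -1*4761 = -4761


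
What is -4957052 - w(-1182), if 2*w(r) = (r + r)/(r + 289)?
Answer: -4426648618/893 ≈ -4.9571e+6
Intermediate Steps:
w(r) = r/(289 + r) (w(r) = ((r + r)/(r + 289))/2 = ((2*r)/(289 + r))/2 = (2*r/(289 + r))/2 = r/(289 + r))
-4957052 - w(-1182) = -4957052 - (-1182)/(289 - 1182) = -4957052 - (-1182)/(-893) = -4957052 - (-1182)*(-1)/893 = -4957052 - 1*1182/893 = -4957052 - 1182/893 = -4426648618/893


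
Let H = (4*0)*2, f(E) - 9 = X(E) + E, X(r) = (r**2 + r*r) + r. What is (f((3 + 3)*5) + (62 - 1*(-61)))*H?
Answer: 0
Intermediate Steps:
X(r) = r + 2*r**2 (X(r) = (r**2 + r**2) + r = 2*r**2 + r = r + 2*r**2)
f(E) = 9 + E + E*(1 + 2*E) (f(E) = 9 + (E*(1 + 2*E) + E) = 9 + (E + E*(1 + 2*E)) = 9 + E + E*(1 + 2*E))
H = 0 (H = 0*2 = 0)
(f((3 + 3)*5) + (62 - 1*(-61)))*H = ((9 + (3 + 3)*5 + ((3 + 3)*5)*(1 + 2*((3 + 3)*5))) + (62 - 1*(-61)))*0 = ((9 + 6*5 + (6*5)*(1 + 2*(6*5))) + (62 + 61))*0 = ((9 + 30 + 30*(1 + 2*30)) + 123)*0 = ((9 + 30 + 30*(1 + 60)) + 123)*0 = ((9 + 30 + 30*61) + 123)*0 = ((9 + 30 + 1830) + 123)*0 = (1869 + 123)*0 = 1992*0 = 0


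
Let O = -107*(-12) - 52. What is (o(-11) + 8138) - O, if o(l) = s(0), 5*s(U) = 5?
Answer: 6907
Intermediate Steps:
s(U) = 1 (s(U) = (⅕)*5 = 1)
o(l) = 1
O = 1232 (O = 1284 - 52 = 1232)
(o(-11) + 8138) - O = (1 + 8138) - 1*1232 = 8139 - 1232 = 6907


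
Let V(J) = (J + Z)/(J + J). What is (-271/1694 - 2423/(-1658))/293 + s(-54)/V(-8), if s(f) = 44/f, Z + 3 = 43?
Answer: 2287744246/5554811493 ≈ 0.41185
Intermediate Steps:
Z = 40 (Z = -3 + 43 = 40)
V(J) = (40 + J)/(2*J) (V(J) = (J + 40)/(J + J) = (40 + J)/((2*J)) = (40 + J)*(1/(2*J)) = (40 + J)/(2*J))
(-271/1694 - 2423/(-1658))/293 + s(-54)/V(-8) = (-271/1694 - 2423/(-1658))/293 + (44/(-54))/(((1/2)*(40 - 8)/(-8))) = (-271*1/1694 - 2423*(-1/1658))*(1/293) + (44*(-1/54))/(((1/2)*(-1/8)*32)) = (-271/1694 + 2423/1658)*(1/293) - 22/27/(-2) = (913811/702163)*(1/293) - 22/27*(-1/2) = 913811/205733759 + 11/27 = 2287744246/5554811493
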